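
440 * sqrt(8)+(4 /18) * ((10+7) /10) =1244.89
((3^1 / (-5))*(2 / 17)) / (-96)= 1 / 1360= 0.00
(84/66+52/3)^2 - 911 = -615083/1089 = -564.81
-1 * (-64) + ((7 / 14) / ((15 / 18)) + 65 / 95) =6202 / 95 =65.28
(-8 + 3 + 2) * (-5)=15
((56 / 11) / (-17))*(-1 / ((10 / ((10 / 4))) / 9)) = 126 / 187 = 0.67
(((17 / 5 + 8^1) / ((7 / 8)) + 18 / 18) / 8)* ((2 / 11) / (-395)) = -491 / 608300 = -0.00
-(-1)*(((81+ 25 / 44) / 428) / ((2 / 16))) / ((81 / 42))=0.79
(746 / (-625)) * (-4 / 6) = 1492 / 1875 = 0.80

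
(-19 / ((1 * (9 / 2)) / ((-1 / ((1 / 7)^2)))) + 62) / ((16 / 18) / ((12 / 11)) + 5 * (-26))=-1815 / 872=-2.08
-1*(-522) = 522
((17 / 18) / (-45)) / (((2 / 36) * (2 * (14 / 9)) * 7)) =-17 / 980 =-0.02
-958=-958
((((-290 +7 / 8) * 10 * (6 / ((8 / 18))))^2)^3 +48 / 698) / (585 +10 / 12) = 970516870811235675736247583213358743 / 160790609920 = 6035905152011725609456831.00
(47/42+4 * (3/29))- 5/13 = 18181/15834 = 1.15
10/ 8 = 5/ 4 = 1.25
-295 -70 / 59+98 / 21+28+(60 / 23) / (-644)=-172721684 / 655431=-263.52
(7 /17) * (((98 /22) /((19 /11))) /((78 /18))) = 1029 /4199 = 0.25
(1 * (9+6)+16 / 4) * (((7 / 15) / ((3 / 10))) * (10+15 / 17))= 49210 / 153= 321.63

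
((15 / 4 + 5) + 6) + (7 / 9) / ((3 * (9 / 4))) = 14449 / 972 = 14.87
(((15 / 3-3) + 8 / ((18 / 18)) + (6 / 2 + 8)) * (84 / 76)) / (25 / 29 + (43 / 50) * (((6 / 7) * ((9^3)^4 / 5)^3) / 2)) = 559518750 / 1601296111254731578019185870790985330889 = 0.00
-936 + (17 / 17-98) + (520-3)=-516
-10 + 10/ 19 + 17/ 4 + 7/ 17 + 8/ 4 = -3633/ 1292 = -2.81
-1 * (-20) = 20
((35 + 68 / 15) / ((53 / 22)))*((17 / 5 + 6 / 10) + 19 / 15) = 1030634 / 11925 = 86.43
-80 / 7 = -11.43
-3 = -3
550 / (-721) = -550 / 721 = -0.76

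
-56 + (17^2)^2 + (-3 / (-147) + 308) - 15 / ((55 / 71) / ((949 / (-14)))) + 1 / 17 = 1559279753 / 18326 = 85085.66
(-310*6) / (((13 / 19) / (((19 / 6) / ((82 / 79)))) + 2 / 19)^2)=-378200012865 / 22080601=-17128.16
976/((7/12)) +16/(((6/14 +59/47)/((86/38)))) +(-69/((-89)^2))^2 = 1694.65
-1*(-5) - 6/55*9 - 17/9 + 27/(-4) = -9149/1980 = -4.62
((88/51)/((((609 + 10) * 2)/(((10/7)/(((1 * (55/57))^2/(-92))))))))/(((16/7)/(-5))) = 49818/115753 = 0.43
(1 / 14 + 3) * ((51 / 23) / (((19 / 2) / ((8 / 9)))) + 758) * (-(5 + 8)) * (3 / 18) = -277825795 / 55062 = -5045.69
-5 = -5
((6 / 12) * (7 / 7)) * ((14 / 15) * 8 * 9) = 168 / 5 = 33.60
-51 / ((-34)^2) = -3 / 68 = -0.04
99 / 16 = 6.19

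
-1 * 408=-408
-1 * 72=-72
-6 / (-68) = 3 / 34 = 0.09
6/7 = 0.86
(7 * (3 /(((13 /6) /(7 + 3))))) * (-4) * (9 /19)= -45360 /247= -183.64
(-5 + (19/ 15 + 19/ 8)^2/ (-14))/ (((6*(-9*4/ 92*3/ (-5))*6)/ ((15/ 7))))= -27576287/ 18289152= -1.51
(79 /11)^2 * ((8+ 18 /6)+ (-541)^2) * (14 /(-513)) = -8524556936 /20691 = -411993.47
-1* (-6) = 6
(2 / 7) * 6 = 1.71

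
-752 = -752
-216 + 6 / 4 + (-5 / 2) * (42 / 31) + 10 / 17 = -229033 / 1054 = -217.30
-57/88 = -0.65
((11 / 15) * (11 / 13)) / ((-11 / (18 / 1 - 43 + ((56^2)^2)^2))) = -5455848345199.49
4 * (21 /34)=42 /17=2.47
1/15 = 0.07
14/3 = 4.67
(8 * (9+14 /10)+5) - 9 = 396 /5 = 79.20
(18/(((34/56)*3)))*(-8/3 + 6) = 560/17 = 32.94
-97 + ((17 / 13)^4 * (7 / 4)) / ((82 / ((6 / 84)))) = -1817310031 / 18736016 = -97.00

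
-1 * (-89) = 89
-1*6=-6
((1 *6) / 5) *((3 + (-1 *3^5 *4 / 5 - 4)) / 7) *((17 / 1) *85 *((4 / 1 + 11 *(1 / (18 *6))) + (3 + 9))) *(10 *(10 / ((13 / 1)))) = -5995260.89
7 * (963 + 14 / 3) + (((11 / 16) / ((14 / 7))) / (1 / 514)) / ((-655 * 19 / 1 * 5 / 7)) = 20231528233 / 2986800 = 6773.65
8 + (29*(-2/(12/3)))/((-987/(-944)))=-5792/987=-5.87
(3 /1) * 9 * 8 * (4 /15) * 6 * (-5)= -1728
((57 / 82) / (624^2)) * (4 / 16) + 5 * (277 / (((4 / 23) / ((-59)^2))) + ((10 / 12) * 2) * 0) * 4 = 110887255.00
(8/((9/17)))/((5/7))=952/45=21.16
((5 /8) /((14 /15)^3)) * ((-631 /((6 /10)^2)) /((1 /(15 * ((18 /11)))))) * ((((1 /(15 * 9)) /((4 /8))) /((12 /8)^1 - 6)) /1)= 9859375 /90552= 108.88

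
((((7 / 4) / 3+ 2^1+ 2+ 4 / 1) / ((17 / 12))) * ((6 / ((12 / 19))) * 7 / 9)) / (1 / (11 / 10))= 150689 / 3060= 49.24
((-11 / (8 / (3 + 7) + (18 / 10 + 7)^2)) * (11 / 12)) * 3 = -3025 / 7824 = -0.39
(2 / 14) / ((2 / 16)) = 8 / 7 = 1.14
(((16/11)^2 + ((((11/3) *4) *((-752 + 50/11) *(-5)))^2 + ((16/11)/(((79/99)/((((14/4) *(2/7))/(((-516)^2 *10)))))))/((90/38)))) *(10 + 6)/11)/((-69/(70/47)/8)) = -7137088278454179434368/9457585271145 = -754641705.45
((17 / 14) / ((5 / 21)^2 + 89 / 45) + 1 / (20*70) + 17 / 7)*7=9502693 / 448600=21.18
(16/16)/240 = 1/240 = 0.00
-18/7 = -2.57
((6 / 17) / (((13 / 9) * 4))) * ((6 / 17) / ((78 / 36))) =486 / 48841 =0.01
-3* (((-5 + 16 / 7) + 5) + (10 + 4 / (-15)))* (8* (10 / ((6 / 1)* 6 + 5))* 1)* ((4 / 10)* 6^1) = -242304 / 1435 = -168.85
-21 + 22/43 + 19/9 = -7112/387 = -18.38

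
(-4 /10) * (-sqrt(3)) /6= sqrt(3) /15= 0.12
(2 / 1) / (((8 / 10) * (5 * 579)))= 1 / 1158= 0.00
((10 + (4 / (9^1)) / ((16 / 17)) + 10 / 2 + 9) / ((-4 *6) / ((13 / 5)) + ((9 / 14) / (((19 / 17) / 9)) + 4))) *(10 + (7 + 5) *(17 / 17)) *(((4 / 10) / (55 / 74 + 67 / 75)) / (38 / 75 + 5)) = -4025729500 / 9110249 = -441.89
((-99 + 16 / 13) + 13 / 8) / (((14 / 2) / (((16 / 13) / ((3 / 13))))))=-6666 / 91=-73.25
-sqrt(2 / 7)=-sqrt(14) / 7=-0.53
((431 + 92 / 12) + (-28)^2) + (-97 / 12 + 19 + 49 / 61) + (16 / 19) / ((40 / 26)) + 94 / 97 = 8336635733 / 6745380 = 1235.90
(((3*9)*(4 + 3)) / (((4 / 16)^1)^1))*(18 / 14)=972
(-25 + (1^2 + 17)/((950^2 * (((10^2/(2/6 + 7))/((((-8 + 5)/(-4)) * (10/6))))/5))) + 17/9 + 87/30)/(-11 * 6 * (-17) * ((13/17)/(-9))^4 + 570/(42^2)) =-38413937222738973/725298332455000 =-52.96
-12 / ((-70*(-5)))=-6 / 175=-0.03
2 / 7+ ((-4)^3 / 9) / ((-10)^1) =314 / 315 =1.00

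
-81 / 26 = -3.12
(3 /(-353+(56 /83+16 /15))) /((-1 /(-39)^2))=5680935 /437317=12.99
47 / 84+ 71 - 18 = 4499 / 84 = 53.56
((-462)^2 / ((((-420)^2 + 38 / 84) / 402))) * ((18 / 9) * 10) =6552342720 / 673529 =9728.38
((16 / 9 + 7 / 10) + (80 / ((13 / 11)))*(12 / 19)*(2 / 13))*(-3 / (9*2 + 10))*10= -2616853 / 269724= -9.70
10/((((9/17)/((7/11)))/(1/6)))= 595/297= 2.00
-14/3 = -4.67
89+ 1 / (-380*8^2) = 2164479 / 24320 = 89.00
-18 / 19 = -0.95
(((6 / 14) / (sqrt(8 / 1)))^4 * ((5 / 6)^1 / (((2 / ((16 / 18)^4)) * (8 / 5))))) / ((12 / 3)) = 25 / 1166886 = 0.00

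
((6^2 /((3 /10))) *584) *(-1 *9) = -630720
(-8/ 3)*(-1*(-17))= -136/ 3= -45.33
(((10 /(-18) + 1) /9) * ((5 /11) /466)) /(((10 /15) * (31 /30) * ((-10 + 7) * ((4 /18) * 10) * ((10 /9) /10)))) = -15 /158906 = -0.00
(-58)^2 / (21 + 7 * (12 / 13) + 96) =43732 / 1605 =27.25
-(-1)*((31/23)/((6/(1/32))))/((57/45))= 155/27968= 0.01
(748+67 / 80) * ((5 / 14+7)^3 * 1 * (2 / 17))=35082.96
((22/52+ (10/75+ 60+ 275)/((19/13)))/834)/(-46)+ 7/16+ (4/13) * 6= 1294977103/568554480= 2.28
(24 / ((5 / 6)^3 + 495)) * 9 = 46656 / 107045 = 0.44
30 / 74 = 15 / 37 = 0.41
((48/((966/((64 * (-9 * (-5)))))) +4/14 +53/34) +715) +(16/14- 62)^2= 174865801/38318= 4563.54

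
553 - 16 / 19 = 10491 / 19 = 552.16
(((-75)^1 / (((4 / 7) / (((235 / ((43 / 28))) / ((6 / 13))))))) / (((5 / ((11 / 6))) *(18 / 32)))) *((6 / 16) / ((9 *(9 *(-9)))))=8233225 / 564246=14.59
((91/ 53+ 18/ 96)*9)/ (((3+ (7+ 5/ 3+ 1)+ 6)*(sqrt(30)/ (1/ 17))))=171*sqrt(30)/ 94976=0.01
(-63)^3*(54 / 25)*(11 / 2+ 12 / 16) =-6751269 / 2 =-3375634.50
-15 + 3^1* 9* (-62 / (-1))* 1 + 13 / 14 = 23239 / 14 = 1659.93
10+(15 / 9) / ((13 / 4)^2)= 10.16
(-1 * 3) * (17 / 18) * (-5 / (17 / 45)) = 75 / 2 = 37.50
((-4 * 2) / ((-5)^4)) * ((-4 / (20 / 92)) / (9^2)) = 736 / 253125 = 0.00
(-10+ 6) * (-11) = 44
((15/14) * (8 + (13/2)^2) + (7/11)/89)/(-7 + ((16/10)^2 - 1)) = -9.90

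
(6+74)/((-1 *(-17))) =80/17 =4.71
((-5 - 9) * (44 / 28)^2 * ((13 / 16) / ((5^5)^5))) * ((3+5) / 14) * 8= -6292 / 14603137969970703125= -0.00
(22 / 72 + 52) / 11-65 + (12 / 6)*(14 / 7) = -22273 / 396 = -56.24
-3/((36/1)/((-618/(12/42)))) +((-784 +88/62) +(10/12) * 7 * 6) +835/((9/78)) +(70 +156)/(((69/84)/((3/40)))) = 286196951/42780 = 6689.97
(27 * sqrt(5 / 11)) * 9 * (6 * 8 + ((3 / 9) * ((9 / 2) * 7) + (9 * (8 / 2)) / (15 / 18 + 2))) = 588303 * sqrt(55) / 374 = 11665.70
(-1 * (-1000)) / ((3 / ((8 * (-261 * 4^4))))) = -178176000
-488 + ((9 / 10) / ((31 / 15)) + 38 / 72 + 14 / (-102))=-9242665 / 18972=-487.17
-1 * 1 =-1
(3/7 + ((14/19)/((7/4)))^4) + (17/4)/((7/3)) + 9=5880829/521284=11.28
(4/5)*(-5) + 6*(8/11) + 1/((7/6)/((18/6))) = 2.94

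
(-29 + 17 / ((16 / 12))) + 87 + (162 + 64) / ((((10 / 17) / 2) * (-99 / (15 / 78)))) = 69.26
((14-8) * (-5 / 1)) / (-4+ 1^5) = 10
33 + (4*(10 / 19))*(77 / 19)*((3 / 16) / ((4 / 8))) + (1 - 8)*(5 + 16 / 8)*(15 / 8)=-160791 / 2888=-55.68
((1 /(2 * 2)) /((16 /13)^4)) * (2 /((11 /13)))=0.26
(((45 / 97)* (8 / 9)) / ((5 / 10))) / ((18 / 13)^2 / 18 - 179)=-13520 / 2932601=-0.00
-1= -1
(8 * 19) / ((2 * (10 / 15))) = 114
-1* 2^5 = -32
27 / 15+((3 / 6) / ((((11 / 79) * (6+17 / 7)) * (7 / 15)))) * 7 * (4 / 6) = 19666 / 3245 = 6.06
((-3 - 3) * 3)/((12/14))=-21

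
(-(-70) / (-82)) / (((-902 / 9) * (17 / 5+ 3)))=1575 / 1183424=0.00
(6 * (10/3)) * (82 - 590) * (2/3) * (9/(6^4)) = -1270/27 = -47.04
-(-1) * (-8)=-8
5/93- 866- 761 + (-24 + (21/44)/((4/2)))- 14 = -13623967/8184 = -1664.71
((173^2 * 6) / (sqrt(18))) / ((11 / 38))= 1137302 * sqrt(2) / 11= 146217.08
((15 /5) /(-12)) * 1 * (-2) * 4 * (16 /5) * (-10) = -64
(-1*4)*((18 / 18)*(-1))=4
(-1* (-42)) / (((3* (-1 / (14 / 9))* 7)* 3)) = -28 / 27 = -1.04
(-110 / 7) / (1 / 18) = -282.86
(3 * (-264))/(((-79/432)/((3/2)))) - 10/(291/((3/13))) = 647164586/99619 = 6496.40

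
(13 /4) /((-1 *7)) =-13 /28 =-0.46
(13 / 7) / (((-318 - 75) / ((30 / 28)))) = -65 / 12838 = -0.01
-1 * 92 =-92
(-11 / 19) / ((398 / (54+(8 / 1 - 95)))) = 363 / 7562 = 0.05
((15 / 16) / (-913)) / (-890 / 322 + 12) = -2415 / 21722096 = -0.00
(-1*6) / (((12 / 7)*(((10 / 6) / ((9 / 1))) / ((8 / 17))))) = -756 / 85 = -8.89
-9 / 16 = -0.56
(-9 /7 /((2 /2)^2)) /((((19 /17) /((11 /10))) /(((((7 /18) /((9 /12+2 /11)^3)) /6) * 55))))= -21902936 /3928497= -5.58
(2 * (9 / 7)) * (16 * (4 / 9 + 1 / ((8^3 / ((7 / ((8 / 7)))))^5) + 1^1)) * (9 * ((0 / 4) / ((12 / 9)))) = 0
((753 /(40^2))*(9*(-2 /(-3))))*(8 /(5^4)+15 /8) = 5.33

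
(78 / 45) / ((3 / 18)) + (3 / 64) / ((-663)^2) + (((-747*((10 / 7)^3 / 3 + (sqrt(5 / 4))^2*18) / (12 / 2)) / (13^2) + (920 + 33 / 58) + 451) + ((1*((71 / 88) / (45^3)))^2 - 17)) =10525509074084964708532283 / 7810109105835786750000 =1347.68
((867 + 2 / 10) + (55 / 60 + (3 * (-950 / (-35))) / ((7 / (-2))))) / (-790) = -2483863 / 2322600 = -1.07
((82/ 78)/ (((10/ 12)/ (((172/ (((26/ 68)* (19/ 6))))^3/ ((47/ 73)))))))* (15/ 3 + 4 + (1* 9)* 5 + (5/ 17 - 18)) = 9385313804954836992/ 46036476265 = 203866902.21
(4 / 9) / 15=4 / 135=0.03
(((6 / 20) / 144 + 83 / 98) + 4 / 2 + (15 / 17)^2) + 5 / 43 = 1094263243 / 292283040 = 3.74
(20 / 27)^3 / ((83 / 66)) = 176000 / 544563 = 0.32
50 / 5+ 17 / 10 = 117 / 10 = 11.70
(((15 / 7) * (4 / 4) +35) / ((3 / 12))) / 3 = 1040 / 21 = 49.52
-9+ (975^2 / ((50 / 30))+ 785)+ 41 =571192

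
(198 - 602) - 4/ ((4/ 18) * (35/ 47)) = -14986/ 35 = -428.17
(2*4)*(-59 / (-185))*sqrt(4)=944 / 185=5.10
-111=-111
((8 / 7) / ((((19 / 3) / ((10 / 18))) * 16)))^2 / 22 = 25 / 14009688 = 0.00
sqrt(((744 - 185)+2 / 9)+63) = 20 * sqrt(14) / 3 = 24.94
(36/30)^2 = 36/25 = 1.44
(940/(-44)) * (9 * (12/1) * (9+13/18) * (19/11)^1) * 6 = -232475.21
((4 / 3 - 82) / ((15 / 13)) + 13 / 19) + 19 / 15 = -58106 / 855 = -67.96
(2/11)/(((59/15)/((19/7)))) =0.13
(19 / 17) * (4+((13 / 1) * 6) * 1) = 1558 / 17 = 91.65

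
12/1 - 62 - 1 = -51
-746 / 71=-10.51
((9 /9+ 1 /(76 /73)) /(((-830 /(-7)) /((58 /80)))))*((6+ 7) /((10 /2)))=393211 /12616000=0.03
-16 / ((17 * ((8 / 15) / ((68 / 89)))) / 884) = -106080 / 89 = -1191.91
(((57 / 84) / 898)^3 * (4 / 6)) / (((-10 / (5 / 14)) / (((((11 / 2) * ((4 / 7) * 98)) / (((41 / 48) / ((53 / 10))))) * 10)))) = -0.00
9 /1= 9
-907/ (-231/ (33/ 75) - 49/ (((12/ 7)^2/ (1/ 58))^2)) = 63268604928/ 36621967249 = 1.73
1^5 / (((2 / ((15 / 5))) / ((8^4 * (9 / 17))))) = 55296 / 17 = 3252.71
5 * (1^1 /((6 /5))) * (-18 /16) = -75 /16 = -4.69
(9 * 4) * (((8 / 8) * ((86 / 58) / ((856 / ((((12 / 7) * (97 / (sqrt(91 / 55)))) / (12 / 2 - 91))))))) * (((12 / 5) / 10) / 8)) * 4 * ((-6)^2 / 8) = -3040659 * sqrt(5005) / 4200298375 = -0.05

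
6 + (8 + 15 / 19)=281 / 19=14.79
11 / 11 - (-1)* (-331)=-330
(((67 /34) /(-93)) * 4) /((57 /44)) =-5896 /90117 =-0.07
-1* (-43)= 43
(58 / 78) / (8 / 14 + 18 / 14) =203 / 507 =0.40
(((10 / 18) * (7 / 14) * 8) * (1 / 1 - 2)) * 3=-6.67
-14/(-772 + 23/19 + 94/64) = 1216/66821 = 0.02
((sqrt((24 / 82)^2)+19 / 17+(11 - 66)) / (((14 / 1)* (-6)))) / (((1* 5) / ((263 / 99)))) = 350842 / 1035045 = 0.34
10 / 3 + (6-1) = 25 / 3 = 8.33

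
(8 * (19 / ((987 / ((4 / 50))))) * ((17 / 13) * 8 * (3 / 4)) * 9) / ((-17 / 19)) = -103968 / 106925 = -0.97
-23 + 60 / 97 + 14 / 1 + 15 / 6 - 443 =-87083 / 194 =-448.88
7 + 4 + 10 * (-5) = -39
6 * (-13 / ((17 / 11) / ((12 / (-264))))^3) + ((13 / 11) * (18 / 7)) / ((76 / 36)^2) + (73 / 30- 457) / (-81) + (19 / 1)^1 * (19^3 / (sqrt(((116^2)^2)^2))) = 189170261285189371051 / 30043666057950800640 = 6.30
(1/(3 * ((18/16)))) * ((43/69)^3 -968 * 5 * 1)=-12719232424/8869743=-1434.00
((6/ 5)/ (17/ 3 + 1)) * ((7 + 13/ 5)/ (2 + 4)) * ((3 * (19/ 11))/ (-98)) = -1026/ 67375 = -0.02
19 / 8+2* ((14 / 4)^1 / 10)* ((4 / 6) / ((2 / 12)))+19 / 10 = 283 / 40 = 7.08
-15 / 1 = -15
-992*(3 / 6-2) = 1488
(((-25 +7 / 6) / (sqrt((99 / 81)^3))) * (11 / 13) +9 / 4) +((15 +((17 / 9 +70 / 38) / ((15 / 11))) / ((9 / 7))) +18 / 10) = 1955581 / 92340 - 9 * sqrt(11) / 2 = 6.25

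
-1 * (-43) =43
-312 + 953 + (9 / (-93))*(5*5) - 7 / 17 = 336315 / 527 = 638.17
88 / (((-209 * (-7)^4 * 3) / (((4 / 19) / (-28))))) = 8 / 18201981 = 0.00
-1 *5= -5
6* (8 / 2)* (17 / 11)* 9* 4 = 14688 / 11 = 1335.27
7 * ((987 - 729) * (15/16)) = 13545/8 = 1693.12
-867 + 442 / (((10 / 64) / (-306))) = -4332399 / 5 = -866479.80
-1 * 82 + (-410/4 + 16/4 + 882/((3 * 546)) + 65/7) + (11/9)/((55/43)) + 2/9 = -1388189/8190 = -169.50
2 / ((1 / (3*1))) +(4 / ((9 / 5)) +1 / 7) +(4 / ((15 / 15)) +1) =842 / 63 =13.37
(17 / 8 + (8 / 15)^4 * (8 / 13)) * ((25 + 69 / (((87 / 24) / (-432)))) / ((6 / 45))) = -2722175501791 / 20358000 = -133715.27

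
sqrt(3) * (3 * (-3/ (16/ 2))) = -9 * sqrt(3)/ 8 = -1.95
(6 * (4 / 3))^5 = 32768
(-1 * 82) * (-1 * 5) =410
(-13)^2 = 169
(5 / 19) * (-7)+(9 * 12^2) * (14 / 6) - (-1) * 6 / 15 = 287143 / 95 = 3022.56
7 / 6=1.17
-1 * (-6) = 6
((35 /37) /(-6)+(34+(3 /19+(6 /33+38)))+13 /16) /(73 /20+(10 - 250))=-135472055 /438646692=-0.31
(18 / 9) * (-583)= -1166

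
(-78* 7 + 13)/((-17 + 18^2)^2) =-533/94249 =-0.01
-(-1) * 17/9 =17/9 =1.89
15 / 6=5 / 2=2.50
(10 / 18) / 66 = 5 / 594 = 0.01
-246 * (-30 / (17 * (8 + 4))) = 615 / 17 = 36.18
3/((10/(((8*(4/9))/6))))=8/45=0.18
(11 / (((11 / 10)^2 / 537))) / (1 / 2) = 107400 / 11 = 9763.64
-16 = -16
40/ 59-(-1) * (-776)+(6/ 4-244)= -120103/ 118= -1017.82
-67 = -67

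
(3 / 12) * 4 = 1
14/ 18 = 7/ 9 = 0.78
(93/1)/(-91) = -93/91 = -1.02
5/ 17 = 0.29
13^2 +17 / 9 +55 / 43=66629 / 387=172.17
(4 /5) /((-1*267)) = -4 /1335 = -0.00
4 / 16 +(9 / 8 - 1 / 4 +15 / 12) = 19 / 8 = 2.38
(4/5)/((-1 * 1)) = -0.80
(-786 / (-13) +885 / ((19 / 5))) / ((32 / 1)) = 72459 / 7904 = 9.17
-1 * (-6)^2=-36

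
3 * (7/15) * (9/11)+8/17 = 1511/935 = 1.62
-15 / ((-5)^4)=-3 / 125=-0.02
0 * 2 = 0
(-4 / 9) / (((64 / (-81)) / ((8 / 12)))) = 3 / 8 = 0.38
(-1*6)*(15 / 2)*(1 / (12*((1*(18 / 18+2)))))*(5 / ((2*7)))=-25 / 56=-0.45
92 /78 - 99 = -3815 /39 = -97.82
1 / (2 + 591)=1 / 593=0.00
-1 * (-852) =852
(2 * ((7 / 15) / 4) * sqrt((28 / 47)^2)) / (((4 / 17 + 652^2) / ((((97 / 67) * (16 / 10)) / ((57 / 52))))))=2400944 / 3474522285525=0.00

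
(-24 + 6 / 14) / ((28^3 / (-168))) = 495 / 2744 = 0.18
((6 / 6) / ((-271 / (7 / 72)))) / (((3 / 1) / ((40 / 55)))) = -7 / 80487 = -0.00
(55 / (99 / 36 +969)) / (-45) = -44 / 34983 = -0.00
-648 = -648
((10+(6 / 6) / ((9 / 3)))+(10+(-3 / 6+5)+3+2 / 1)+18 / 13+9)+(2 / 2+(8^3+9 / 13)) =43205 / 78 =553.91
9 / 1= 9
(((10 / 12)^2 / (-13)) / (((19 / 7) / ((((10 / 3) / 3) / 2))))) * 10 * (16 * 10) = -350000 / 20007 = -17.49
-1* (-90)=90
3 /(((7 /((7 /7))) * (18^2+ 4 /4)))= 3 /2275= 0.00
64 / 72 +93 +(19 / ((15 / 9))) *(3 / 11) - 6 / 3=47024 / 495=95.00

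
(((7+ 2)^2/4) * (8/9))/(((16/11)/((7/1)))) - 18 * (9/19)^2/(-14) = 1757043/20216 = 86.91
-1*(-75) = 75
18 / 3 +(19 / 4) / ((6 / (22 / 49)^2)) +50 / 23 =2761205 / 331338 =8.33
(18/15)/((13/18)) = 108/65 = 1.66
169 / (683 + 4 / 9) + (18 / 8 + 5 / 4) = 46099 / 12302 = 3.75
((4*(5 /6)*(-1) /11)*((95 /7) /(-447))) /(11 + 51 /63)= 475 /609708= 0.00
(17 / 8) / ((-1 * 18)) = -17 / 144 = -0.12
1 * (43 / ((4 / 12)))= 129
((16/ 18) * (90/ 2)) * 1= 40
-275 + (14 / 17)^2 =-274.32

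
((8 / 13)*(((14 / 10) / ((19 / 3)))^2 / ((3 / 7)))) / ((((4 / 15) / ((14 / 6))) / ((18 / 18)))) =14406 / 23465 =0.61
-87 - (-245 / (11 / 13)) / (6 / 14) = 19424 / 33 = 588.61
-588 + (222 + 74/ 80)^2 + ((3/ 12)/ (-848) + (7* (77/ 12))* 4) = 3134667319/ 63600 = 49287.22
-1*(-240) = 240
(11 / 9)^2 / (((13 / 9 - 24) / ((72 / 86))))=-484 / 8729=-0.06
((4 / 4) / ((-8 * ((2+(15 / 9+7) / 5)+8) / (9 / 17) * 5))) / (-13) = 27 / 311168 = 0.00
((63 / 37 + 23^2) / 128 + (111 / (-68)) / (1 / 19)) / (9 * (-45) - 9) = 540811 / 8332992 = 0.06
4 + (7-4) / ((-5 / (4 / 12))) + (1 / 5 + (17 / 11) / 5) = 237 / 55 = 4.31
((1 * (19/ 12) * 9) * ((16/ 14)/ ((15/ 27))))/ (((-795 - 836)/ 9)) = -0.16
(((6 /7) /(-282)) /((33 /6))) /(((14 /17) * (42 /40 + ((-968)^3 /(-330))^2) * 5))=-3060 /172247686163260852837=-0.00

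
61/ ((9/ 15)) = 305/ 3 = 101.67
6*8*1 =48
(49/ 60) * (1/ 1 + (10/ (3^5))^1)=12397/ 14580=0.85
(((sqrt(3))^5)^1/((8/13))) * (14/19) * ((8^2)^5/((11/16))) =29151311907.71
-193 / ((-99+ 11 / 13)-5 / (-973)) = 2441257 / 1241483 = 1.97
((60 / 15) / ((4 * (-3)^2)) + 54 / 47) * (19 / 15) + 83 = 536762 / 6345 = 84.60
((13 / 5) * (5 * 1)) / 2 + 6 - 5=15 / 2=7.50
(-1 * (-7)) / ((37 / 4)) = 28 / 37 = 0.76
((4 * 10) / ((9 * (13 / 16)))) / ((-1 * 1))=-640 / 117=-5.47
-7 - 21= -28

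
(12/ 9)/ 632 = 1/ 474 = 0.00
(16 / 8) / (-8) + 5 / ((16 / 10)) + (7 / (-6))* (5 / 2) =-1 / 24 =-0.04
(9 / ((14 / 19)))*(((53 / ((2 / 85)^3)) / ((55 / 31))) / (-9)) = -3834228025 / 1232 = -3112198.07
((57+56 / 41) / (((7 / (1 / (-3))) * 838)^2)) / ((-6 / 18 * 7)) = -2393 / 29626972116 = -0.00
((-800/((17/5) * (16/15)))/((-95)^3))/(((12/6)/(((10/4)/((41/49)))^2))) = 900375/784038572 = 0.00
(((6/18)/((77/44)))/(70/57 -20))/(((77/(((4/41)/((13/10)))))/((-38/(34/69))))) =0.00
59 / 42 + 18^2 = 13667 / 42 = 325.40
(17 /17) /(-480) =-1 /480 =-0.00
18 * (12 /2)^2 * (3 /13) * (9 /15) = 5832 /65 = 89.72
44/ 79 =0.56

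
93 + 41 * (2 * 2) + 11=268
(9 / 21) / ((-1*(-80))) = 3 / 560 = 0.01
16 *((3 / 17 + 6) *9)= 15120 / 17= 889.41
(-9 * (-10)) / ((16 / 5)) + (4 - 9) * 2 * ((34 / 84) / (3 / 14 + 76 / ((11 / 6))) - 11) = 21257395 / 154008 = 138.03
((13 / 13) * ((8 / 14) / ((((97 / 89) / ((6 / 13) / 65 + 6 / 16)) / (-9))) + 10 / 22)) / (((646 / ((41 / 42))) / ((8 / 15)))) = -99695969 / 91734818175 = -0.00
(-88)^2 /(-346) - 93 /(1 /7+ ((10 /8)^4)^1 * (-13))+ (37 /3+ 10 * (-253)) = -8283720439 /3265029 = -2537.10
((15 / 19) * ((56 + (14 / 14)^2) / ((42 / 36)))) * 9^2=21870 / 7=3124.29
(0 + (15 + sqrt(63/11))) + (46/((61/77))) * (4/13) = 3 * sqrt(77)/11 + 26063/793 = 35.26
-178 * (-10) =1780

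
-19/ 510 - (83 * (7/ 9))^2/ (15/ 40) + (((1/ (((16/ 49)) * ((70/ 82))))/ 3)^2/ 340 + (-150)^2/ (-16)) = -6619859363237/ 528768000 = -12519.40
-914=-914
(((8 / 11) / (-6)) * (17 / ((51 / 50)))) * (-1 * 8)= 1600 / 99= 16.16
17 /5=3.40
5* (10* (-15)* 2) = -1500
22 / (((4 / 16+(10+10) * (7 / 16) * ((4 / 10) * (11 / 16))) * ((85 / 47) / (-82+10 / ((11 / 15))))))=-2262016 / 7225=-313.08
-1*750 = -750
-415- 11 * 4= -459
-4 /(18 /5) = -10 /9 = -1.11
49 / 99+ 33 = 3316 / 99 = 33.49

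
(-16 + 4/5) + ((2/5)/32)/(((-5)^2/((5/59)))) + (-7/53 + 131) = 144677493/1250800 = 115.67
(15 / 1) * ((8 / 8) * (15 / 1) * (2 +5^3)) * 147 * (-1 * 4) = -16802100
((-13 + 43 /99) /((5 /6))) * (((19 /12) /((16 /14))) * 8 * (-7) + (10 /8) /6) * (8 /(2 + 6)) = 192509 /165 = 1166.72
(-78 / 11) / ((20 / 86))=-1677 / 55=-30.49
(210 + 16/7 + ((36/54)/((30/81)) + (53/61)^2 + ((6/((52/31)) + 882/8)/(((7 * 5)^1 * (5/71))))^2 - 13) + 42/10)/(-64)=-720651449265721/19720704640000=-36.54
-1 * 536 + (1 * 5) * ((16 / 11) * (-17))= -7256 / 11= -659.64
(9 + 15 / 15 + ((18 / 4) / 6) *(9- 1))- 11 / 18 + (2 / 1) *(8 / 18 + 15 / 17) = 5521 / 306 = 18.04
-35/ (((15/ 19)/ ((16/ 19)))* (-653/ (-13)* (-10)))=728/ 9795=0.07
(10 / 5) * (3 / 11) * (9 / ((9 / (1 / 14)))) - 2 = -1.96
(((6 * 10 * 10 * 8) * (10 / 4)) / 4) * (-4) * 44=-528000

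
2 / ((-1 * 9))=-2 / 9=-0.22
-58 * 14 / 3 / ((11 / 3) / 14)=-11368 / 11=-1033.45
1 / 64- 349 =-348.98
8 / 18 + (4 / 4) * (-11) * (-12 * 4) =4756 / 9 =528.44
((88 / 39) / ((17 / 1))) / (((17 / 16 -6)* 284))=-352 / 3718767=-0.00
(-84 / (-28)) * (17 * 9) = 459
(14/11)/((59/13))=182/649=0.28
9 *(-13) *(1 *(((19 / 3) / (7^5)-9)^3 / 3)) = 1214648707969229000 / 42728053589487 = 28427.43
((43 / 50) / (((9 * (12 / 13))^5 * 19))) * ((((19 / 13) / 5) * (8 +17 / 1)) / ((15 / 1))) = 1228123 / 2203992115200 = 0.00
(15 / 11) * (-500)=-7500 / 11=-681.82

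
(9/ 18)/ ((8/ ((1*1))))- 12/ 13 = -179/ 208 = -0.86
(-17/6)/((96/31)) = -527/576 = -0.91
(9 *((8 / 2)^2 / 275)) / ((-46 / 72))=-5184 / 6325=-0.82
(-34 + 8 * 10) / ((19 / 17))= 782 / 19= 41.16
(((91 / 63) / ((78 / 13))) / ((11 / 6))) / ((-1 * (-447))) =13 / 44253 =0.00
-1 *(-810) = 810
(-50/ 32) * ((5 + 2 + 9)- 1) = -375/ 16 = -23.44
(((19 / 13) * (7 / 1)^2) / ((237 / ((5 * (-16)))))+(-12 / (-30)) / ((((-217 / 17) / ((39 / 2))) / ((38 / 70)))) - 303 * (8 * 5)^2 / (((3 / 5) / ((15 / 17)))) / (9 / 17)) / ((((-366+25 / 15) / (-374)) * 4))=-29464501695409759 / 85254710450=-345605.56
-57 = -57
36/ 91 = 0.40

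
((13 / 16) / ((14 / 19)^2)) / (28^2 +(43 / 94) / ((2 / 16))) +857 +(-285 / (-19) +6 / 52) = 1316226755423 / 1509231360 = 872.12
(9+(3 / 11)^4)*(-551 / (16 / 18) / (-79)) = 326922075 / 4626556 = 70.66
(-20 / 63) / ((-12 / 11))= 55 / 189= 0.29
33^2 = 1089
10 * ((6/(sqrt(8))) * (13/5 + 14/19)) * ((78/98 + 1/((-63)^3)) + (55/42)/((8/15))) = 4123387327 * sqrt(2)/25338096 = 230.14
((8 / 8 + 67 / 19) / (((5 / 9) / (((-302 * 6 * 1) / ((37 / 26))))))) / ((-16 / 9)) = 20511387 / 3515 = 5835.39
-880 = -880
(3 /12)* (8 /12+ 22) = 17 /3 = 5.67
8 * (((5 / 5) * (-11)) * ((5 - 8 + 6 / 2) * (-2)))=0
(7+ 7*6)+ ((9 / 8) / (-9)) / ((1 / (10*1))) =191 / 4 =47.75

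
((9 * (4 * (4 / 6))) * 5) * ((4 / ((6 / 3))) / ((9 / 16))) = 1280 / 3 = 426.67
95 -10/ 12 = 565/ 6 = 94.17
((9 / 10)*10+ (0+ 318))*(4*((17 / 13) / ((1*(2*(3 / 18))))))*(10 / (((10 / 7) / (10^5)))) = 3591969230.77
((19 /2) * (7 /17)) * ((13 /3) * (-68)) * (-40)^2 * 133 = -735862400 /3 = -245287466.67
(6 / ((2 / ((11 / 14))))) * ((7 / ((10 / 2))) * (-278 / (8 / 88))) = -50457 / 5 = -10091.40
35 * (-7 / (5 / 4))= -196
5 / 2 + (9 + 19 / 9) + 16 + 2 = 569 / 18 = 31.61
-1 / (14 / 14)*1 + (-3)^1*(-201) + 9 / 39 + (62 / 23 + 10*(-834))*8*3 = -199493.07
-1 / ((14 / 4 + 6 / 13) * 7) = -26 / 721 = -0.04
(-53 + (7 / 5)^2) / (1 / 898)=-1145848 / 25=-45833.92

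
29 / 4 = 7.25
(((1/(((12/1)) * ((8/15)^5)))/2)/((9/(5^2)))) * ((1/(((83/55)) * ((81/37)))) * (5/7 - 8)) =-2702734375/456916992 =-5.92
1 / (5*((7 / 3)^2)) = 0.04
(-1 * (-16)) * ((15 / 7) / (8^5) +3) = 688143 / 14336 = 48.00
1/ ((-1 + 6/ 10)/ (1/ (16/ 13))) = -65/ 32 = -2.03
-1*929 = -929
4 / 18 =2 / 9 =0.22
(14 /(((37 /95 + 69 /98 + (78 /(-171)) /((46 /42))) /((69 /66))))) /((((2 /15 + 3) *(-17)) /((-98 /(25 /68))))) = 8108503536 /74956211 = 108.18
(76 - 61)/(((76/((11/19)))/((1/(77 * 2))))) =15/20216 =0.00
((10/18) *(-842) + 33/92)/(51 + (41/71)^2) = -1950982943/214263216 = -9.11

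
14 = 14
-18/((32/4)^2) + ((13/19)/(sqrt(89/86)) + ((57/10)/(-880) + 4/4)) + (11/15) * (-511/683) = 737543/4507800 + 13 * sqrt(7654)/1691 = 0.84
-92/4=-23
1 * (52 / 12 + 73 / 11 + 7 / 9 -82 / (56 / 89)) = -328687 / 2772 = -118.57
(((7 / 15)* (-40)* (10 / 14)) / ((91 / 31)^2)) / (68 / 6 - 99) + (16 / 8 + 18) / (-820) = -601863 / 89294023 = -0.01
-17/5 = -3.40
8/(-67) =-8/67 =-0.12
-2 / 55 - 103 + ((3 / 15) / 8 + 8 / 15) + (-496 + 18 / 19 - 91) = -688.53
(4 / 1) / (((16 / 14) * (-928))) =-7 / 1856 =-0.00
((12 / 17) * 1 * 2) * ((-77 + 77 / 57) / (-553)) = 4928 / 25517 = 0.19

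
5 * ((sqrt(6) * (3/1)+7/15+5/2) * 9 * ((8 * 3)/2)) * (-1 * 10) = -16200 * sqrt(6) - 16020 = -55701.73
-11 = -11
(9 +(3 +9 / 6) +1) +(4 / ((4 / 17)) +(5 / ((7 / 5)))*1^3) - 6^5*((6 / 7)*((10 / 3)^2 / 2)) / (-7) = 521837 / 98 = 5324.87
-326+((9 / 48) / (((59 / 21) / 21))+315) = -9061 / 944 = -9.60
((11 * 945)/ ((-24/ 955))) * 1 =-3309075/ 8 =-413634.38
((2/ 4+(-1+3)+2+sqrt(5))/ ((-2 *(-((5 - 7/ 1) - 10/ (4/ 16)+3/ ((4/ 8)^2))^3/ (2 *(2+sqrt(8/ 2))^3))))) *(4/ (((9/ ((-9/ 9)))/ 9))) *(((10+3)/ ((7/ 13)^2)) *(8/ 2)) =281216 *sqrt(5)/ 165375+140608/ 18375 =11.45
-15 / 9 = -5 / 3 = -1.67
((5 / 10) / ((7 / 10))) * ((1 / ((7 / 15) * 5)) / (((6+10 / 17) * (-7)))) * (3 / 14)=-765 / 537824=-0.00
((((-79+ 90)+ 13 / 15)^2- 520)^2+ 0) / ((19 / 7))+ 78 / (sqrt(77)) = 78 * sqrt(77) / 77+ 50951738992 / 961875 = 52980.16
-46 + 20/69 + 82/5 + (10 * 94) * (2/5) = 119608/345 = 346.69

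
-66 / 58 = -33 / 29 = -1.14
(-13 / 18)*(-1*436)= 2834 / 9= 314.89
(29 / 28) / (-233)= -29 / 6524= -0.00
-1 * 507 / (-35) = 507 / 35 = 14.49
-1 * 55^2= -3025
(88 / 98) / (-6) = -22 / 147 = -0.15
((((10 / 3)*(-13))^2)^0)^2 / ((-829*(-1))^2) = 1 / 687241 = 0.00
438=438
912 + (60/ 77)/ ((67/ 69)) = 4709148/ 5159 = 912.80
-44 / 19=-2.32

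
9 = 9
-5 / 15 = -1 / 3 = -0.33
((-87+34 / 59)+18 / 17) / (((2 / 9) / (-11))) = 8476479 / 2006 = 4225.56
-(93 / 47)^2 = -8649 / 2209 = -3.92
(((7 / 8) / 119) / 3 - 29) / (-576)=11831 / 235008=0.05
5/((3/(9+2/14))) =320/21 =15.24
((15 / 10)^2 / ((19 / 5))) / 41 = 0.01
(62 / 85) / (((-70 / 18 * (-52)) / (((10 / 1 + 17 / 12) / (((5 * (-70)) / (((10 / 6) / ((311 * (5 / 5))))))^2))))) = 4247 / 439904517780000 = 0.00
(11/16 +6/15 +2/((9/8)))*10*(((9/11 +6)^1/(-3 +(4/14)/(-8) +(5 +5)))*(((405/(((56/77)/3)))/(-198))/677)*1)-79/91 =-26407541/21685664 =-1.22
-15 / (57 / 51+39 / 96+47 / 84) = -171360 / 23801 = -7.20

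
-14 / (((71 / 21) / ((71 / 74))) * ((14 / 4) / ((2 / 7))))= -12 / 37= -0.32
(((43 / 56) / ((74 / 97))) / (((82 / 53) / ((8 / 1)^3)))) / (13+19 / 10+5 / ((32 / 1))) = 565921280 / 25581171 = 22.12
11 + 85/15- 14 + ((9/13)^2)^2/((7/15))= 1894661/599781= 3.16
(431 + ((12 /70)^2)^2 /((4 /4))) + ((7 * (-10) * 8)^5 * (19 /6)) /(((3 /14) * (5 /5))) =-10991676889082179063961 /13505625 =-813859180088457.89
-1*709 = -709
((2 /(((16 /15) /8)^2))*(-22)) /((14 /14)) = -2475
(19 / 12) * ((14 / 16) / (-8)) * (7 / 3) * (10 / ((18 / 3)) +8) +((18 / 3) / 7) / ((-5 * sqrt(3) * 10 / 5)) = -26999 / 6912-sqrt(3) / 35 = -3.96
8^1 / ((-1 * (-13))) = 8 / 13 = 0.62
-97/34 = -2.85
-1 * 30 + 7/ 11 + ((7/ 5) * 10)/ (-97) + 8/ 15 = -463739/ 16005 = -28.97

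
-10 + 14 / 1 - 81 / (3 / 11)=-293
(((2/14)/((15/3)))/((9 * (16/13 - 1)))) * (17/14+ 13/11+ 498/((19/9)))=3.28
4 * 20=80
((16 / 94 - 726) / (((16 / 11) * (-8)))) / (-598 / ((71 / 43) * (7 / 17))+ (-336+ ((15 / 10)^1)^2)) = -8477329 / 164896304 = -0.05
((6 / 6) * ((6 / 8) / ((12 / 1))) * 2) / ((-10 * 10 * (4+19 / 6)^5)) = -243 / 3675211075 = -0.00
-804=-804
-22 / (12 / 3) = -11 / 2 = -5.50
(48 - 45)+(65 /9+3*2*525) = 28442 /9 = 3160.22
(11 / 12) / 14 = 11 / 168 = 0.07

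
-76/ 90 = -38/ 45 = -0.84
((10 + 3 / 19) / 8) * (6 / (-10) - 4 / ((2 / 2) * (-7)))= -193 / 5320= -0.04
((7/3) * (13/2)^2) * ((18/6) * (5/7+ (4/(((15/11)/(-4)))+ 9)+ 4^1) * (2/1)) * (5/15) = 17576/45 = 390.58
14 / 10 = 7 / 5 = 1.40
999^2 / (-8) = -998001 / 8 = -124750.12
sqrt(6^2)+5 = 11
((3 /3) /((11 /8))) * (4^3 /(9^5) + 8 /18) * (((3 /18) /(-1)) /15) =-105232 /29229255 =-0.00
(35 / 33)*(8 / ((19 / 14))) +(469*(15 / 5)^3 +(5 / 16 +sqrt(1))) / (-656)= -85904063 / 6580992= -13.05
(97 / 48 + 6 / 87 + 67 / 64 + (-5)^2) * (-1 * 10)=-783325 / 2784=-281.37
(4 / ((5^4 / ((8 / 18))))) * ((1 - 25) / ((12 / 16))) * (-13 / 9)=6656 / 50625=0.13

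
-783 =-783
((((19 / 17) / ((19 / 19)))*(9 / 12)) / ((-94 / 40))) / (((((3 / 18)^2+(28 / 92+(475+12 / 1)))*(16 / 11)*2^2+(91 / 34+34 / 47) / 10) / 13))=-168725700 / 103182063421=-0.00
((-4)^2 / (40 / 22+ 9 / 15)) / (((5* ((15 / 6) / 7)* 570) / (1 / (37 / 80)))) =2816 / 200355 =0.01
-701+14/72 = -25229/36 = -700.81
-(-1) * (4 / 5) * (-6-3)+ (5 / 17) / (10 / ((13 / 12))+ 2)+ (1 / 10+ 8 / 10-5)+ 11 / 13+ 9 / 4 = -2638603 / 322660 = -8.18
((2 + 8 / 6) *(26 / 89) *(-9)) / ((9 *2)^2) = -65 / 2403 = -0.03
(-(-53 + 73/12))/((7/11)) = 6193/84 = 73.73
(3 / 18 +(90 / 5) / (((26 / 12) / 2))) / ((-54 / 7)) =-9163 / 4212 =-2.18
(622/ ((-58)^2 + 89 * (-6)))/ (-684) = -311/ 967860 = -0.00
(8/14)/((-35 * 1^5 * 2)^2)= 1/8575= 0.00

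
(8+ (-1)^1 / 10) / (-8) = -79 / 80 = -0.99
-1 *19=-19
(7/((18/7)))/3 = 49/54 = 0.91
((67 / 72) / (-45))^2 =4489 / 10497600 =0.00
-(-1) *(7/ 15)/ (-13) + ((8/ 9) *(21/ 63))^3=-12647/ 1279395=-0.01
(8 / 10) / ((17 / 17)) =4 / 5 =0.80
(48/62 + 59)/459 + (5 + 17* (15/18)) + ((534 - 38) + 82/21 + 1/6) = 3042979/5859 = 519.37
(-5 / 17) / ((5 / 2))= -2 / 17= -0.12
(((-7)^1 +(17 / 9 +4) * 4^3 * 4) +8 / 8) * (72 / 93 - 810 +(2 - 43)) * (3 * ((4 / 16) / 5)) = -178094249 / 930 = -191499.19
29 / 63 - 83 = -5200 / 63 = -82.54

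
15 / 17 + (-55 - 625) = -11545 / 17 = -679.12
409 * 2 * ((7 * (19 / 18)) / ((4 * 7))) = 7771 / 36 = 215.86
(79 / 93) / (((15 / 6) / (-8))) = -1264 / 465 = -2.72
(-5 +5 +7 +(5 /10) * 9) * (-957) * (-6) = 66033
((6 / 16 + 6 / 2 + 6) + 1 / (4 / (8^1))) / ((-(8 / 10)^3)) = -11375 / 512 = -22.22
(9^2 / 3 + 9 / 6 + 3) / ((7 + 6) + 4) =63 / 34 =1.85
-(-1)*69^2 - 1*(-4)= 4765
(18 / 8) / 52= 9 / 208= 0.04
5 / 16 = 0.31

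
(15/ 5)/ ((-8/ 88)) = -33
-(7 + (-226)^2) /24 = -51083 /24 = -2128.46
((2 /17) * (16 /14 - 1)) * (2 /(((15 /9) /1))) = 12 /595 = 0.02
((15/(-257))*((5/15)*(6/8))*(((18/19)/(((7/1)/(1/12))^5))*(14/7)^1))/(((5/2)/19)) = -1/19903790592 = -0.00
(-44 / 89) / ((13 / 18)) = -792 / 1157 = -0.68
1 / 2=0.50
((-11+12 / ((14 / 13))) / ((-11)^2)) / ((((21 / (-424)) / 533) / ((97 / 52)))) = -421562 / 17787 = -23.70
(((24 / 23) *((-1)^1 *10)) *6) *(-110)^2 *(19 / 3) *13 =-1434576000 / 23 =-62372869.57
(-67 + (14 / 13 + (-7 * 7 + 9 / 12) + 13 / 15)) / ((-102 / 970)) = 1077.52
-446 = -446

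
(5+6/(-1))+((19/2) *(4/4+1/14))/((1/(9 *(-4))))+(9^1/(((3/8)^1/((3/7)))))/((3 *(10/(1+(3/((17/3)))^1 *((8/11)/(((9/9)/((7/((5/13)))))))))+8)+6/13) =-366.59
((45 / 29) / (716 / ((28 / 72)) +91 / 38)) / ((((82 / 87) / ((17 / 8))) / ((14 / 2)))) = 2136645 / 160844968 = 0.01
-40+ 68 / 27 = -1012 / 27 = -37.48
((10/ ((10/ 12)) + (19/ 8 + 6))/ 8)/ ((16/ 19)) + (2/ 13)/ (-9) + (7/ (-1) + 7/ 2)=-59027/ 119808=-0.49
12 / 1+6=18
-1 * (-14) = 14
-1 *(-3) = 3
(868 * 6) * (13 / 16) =8463 / 2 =4231.50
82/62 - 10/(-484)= 10077/7502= 1.34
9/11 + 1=20/11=1.82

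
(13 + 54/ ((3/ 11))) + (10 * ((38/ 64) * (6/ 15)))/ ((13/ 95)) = 23749/ 104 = 228.36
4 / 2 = 2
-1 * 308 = -308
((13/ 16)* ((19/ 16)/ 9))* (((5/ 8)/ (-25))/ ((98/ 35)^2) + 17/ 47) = 2175329/ 56598528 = 0.04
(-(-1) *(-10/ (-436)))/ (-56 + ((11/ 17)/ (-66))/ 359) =-91545/ 223516381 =-0.00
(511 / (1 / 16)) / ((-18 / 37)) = -151256 / 9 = -16806.22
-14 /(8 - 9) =14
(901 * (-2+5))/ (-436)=-2703/ 436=-6.20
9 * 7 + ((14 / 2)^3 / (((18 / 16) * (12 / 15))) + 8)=4069 / 9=452.11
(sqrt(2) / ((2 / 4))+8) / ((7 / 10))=20* sqrt(2) / 7+80 / 7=15.47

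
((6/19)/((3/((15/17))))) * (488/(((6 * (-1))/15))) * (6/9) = -24400/323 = -75.54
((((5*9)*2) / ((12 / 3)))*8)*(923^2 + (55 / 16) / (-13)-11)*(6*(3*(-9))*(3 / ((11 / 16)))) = -15501358809720 / 143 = -108401110557.48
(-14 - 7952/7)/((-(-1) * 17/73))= -4938.24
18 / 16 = 9 / 8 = 1.12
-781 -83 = -864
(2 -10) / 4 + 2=0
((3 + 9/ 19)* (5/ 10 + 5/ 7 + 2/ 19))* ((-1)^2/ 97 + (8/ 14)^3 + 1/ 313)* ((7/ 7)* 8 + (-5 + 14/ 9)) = 109952391978/ 26315730721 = 4.18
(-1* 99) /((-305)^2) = -99 /93025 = -0.00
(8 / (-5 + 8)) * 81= 216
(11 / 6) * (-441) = -1617 / 2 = -808.50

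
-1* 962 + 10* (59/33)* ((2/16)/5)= -126925/132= -961.55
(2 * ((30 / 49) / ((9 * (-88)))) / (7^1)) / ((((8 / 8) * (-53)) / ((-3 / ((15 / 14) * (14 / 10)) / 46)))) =-0.00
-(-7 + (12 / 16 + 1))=21 / 4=5.25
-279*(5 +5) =-2790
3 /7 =0.43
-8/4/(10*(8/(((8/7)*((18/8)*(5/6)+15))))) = -27/56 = -0.48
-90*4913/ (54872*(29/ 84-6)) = 928557/ 651605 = 1.43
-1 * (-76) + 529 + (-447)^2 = 200414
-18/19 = -0.95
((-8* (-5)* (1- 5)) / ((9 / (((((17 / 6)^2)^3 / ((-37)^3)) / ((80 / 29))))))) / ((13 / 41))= 28699569541 / 138251082528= 0.21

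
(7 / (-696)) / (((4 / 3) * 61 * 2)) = -7 / 113216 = -0.00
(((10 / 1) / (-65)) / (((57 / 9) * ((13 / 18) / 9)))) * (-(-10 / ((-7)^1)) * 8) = 77760 / 22477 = 3.46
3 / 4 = 0.75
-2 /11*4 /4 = -2 /11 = -0.18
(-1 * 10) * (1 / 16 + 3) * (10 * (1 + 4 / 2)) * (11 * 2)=-40425 / 2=-20212.50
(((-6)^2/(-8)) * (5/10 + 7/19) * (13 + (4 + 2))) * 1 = -297/4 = -74.25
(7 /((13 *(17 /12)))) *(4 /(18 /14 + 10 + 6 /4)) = 4704 /39559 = 0.12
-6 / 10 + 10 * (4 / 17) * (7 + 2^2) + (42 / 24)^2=38549 / 1360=28.34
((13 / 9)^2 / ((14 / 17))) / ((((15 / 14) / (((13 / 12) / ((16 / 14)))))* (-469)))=-37349 / 7814880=-0.00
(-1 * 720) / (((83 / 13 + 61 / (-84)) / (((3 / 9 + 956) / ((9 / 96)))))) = -8020346880 / 6179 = -1298000.79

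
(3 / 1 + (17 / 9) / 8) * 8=233 / 9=25.89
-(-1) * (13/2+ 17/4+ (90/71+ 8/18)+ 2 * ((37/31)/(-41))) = 40296019/3248676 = 12.40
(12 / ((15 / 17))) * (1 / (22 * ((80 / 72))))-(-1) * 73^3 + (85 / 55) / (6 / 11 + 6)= 7702552291 / 19800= 389017.79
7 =7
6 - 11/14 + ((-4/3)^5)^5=-15700746627307397/11862040532202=-1323.61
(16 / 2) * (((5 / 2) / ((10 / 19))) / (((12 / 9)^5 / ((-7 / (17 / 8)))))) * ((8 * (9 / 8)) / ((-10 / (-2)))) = -290871 / 5440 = -53.47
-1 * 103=-103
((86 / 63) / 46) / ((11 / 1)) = 43 / 15939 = 0.00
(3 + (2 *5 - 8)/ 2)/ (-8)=-1/ 2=-0.50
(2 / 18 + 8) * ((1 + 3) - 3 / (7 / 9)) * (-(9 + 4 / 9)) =-6205 / 567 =-10.94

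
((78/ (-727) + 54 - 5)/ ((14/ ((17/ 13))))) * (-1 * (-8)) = 36.54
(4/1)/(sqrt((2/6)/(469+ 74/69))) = 4 * sqrt(746005)/23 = 150.21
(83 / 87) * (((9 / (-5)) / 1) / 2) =-249 / 290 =-0.86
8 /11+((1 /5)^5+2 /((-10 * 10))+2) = 186147 /68750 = 2.71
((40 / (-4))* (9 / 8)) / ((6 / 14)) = -105 / 4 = -26.25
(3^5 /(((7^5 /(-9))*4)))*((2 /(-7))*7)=2187 /33614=0.07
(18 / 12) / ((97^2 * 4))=3 / 75272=0.00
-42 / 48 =-7 / 8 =-0.88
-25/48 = -0.52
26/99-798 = -78976/99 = -797.74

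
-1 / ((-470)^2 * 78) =-1 / 17230200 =-0.00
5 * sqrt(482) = 109.77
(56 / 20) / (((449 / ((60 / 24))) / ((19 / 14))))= 19 / 898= 0.02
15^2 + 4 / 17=3829 / 17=225.24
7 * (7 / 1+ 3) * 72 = 5040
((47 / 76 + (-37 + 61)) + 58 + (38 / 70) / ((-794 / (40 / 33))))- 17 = 457337033 / 6969732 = 65.62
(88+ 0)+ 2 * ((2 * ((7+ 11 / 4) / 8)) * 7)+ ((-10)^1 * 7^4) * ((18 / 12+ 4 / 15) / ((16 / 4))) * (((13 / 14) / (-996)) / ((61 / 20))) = 22850297 / 182268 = 125.37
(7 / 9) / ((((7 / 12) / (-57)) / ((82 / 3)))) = -2077.33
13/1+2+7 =22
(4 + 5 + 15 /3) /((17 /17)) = 14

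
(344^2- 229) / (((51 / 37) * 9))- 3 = 485398 / 51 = 9517.61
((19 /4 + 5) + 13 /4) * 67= 871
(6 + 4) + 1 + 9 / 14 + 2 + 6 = 275 / 14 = 19.64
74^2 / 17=5476 / 17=322.12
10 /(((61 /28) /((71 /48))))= 2485 /366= 6.79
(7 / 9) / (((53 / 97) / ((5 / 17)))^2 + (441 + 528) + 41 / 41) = 1646575 / 2060820459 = 0.00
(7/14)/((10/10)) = 0.50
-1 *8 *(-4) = 32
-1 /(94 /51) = -51 /94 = -0.54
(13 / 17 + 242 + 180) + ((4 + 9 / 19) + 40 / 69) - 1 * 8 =9356486 / 22287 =419.82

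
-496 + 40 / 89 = -44104 / 89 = -495.55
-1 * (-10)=10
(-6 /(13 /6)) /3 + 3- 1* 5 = -38 /13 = -2.92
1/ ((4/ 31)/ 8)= 62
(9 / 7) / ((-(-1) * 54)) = 0.02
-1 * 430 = -430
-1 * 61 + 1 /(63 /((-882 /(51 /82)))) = -83.51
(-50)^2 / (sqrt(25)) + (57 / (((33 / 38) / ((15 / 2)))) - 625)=4040 / 11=367.27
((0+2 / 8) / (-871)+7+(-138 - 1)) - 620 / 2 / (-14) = -2679203 / 24388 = -109.86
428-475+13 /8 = -363 /8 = -45.38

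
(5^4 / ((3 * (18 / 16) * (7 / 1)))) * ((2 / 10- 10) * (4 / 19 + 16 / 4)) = -560000 / 513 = -1091.62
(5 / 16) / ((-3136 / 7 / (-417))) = 0.29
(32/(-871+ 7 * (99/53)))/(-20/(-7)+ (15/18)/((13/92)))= -115752/27168325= -0.00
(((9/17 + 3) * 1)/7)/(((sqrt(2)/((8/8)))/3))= 1.07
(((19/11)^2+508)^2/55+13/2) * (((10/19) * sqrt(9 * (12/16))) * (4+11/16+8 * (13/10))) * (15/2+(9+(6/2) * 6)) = 1912873625311653 * sqrt(3)/979190080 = 3383606.90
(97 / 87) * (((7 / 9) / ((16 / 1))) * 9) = 0.49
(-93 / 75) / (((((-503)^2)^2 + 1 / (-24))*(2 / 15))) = -1116 / 7681626489715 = -0.00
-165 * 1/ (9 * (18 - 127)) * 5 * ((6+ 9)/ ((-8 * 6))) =-1375/ 5232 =-0.26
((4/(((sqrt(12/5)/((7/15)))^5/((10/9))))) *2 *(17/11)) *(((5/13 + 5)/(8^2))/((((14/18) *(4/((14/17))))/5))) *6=117649 *sqrt(15)/20015424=0.02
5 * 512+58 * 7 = 2966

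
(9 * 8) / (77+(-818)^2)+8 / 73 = 1786288 / 16283891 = 0.11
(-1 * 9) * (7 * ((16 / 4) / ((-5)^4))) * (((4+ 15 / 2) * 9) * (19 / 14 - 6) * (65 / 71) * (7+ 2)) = 2833623 / 1775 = 1596.41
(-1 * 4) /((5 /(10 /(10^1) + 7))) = -32 /5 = -6.40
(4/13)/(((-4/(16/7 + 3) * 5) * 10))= -37/4550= -0.01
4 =4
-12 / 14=-6 / 7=-0.86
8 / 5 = 1.60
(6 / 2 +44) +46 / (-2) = 24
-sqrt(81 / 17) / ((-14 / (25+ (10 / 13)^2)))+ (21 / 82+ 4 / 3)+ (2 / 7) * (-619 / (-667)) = 2130127 / 1148574+ 38925 * sqrt(17) / 40222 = 5.84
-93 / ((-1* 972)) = 31 / 324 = 0.10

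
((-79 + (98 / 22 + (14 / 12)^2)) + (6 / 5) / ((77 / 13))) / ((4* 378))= -91957 / 1905120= -0.05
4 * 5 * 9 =180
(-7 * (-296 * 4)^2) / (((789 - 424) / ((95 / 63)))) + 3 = -26633293 / 657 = -40537.74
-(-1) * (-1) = -1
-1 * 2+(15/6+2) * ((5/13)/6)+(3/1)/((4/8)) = 223/52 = 4.29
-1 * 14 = -14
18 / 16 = 9 / 8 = 1.12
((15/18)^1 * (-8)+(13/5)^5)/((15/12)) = 4205516/46875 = 89.72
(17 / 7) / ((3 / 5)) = 85 / 21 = 4.05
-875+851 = -24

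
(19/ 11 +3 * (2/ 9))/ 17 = 79/ 561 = 0.14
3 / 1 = 3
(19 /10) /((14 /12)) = 57 /35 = 1.63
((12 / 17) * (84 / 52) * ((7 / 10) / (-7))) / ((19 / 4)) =-504 / 20995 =-0.02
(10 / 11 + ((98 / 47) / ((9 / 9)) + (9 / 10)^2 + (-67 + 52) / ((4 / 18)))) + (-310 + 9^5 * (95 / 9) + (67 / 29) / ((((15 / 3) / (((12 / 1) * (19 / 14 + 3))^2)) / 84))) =7651245831841 / 10495100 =729030.29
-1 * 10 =-10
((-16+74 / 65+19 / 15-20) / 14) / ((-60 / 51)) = 111367 / 54600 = 2.04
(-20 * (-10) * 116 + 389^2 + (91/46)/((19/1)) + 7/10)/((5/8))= 3050641136/10925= 279234.89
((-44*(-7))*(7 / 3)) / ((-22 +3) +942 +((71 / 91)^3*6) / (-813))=440293449596 / 565476777363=0.78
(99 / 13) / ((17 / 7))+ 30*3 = 20583 / 221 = 93.14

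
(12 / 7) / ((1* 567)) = 4 / 1323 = 0.00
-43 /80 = -0.54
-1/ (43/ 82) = -82/ 43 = -1.91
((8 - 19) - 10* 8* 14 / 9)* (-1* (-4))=-4876 / 9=-541.78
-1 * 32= -32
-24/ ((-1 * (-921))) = -0.03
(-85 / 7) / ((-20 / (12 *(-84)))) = -612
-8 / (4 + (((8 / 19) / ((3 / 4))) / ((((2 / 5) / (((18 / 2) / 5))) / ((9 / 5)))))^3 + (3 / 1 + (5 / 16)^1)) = -109744000 / 1390257963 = -0.08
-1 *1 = -1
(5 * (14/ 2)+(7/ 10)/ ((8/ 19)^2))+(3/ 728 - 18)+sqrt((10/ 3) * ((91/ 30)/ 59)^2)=91 * sqrt(30)/ 5310+1220277/ 58240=21.05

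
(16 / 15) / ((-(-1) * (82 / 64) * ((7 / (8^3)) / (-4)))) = -1048576 / 4305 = -243.57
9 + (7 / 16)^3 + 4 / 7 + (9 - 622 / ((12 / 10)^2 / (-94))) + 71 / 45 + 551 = 53124355597 / 1290240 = 41174.01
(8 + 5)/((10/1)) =13/10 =1.30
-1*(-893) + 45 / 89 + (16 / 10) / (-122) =893.49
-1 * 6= -6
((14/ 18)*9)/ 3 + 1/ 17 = 122/ 51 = 2.39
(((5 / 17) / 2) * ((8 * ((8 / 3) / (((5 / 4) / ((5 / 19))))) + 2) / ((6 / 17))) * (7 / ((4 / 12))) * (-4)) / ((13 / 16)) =-207200 / 741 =-279.62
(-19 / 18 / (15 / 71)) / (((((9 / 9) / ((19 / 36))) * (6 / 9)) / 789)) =-6740953 / 2160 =-3120.81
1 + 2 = 3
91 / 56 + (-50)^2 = 20013 / 8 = 2501.62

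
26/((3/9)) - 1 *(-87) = 165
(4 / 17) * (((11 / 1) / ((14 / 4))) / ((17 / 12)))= 1056 / 2023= 0.52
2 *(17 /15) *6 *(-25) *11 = -3740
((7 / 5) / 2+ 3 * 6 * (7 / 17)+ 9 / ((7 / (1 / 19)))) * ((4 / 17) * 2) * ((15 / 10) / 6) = 184937 / 192185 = 0.96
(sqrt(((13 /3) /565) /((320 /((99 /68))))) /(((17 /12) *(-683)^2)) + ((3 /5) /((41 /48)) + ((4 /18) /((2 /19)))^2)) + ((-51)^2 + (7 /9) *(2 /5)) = 3 *sqrt(824109) /304682625460 + 8656088 /3321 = 2606.47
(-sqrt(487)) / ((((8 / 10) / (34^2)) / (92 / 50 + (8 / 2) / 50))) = -13872 *sqrt(487) / 5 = -61225.67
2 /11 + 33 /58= 479 /638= 0.75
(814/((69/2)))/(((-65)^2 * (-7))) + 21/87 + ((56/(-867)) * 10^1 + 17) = 94605679744/5700965725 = 16.59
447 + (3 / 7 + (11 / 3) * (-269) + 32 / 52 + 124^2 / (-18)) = -1140467 / 819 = -1392.51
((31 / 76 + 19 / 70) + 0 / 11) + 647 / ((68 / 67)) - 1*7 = 7135316 / 11305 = 631.16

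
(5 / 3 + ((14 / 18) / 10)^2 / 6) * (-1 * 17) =-1377833 / 48600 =-28.35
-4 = -4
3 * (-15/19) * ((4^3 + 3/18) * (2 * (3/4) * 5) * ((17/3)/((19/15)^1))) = -7363125/1444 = -5099.12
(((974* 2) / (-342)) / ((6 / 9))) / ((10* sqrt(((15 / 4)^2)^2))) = -3896 / 64125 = -0.06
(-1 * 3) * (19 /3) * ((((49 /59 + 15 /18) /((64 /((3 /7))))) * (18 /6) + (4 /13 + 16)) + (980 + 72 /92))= -299456580407 /15806336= -18945.35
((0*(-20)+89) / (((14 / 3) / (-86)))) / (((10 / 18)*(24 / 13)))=-447759 / 280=-1599.14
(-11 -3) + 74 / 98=-649 / 49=-13.24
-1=-1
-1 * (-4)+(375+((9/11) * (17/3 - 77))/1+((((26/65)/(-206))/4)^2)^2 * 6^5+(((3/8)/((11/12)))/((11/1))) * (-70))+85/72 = 319.21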